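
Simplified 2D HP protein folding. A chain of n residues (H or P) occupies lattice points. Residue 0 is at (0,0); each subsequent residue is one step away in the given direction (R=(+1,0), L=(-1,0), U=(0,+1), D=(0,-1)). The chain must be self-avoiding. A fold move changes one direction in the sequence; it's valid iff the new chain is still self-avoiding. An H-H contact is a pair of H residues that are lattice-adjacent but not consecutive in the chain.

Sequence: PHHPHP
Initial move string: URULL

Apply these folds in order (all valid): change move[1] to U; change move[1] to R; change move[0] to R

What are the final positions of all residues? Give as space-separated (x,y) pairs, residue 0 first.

Initial moves: URULL
Fold: move[1]->U => UUULL (positions: [(0, 0), (0, 1), (0, 2), (0, 3), (-1, 3), (-2, 3)])
Fold: move[1]->R => URULL (positions: [(0, 0), (0, 1), (1, 1), (1, 2), (0, 2), (-1, 2)])
Fold: move[0]->R => RRULL (positions: [(0, 0), (1, 0), (2, 0), (2, 1), (1, 1), (0, 1)])

Answer: (0,0) (1,0) (2,0) (2,1) (1,1) (0,1)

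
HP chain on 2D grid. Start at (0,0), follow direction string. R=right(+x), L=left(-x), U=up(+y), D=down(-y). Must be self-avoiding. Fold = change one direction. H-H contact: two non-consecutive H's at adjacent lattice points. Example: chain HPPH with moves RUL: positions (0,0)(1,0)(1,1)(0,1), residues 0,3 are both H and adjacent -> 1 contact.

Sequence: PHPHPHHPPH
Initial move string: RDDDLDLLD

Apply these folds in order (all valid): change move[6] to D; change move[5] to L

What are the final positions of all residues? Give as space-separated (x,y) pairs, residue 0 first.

Initial moves: RDDDLDLLD
Fold: move[6]->D => RDDDLDDLD (positions: [(0, 0), (1, 0), (1, -1), (1, -2), (1, -3), (0, -3), (0, -4), (0, -5), (-1, -5), (-1, -6)])
Fold: move[5]->L => RDDDLLDLD (positions: [(0, 0), (1, 0), (1, -1), (1, -2), (1, -3), (0, -3), (-1, -3), (-1, -4), (-2, -4), (-2, -5)])

Answer: (0,0) (1,0) (1,-1) (1,-2) (1,-3) (0,-3) (-1,-3) (-1,-4) (-2,-4) (-2,-5)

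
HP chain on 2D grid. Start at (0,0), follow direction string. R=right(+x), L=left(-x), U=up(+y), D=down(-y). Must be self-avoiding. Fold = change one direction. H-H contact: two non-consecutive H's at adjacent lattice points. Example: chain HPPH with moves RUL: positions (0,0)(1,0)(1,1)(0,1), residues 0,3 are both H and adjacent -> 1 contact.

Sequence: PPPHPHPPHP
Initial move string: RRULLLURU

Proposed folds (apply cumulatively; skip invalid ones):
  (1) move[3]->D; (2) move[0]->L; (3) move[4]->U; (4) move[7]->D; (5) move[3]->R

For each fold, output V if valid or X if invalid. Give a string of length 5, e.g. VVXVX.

Answer: XXVXV

Derivation:
Initial: RRULLLURU -> [(0, 0), (1, 0), (2, 0), (2, 1), (1, 1), (0, 1), (-1, 1), (-1, 2), (0, 2), (0, 3)]
Fold 1: move[3]->D => RRUDLLURU INVALID (collision), skipped
Fold 2: move[0]->L => LRULLLURU INVALID (collision), skipped
Fold 3: move[4]->U => RRULULURU VALID
Fold 4: move[7]->D => RRULULUDU INVALID (collision), skipped
Fold 5: move[3]->R => RRURULURU VALID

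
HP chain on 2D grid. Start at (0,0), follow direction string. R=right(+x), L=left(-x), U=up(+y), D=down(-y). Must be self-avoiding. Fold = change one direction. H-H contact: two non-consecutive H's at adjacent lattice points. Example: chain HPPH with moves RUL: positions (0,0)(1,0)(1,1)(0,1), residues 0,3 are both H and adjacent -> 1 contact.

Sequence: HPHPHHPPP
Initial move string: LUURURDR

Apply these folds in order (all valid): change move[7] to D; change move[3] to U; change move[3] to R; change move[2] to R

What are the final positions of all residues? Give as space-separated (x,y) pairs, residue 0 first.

Initial moves: LUURURDR
Fold: move[7]->D => LUURURDD (positions: [(0, 0), (-1, 0), (-1, 1), (-1, 2), (0, 2), (0, 3), (1, 3), (1, 2), (1, 1)])
Fold: move[3]->U => LUUUURDD (positions: [(0, 0), (-1, 0), (-1, 1), (-1, 2), (-1, 3), (-1, 4), (0, 4), (0, 3), (0, 2)])
Fold: move[3]->R => LUURURDD (positions: [(0, 0), (-1, 0), (-1, 1), (-1, 2), (0, 2), (0, 3), (1, 3), (1, 2), (1, 1)])
Fold: move[2]->R => LURRURDD (positions: [(0, 0), (-1, 0), (-1, 1), (0, 1), (1, 1), (1, 2), (2, 2), (2, 1), (2, 0)])

Answer: (0,0) (-1,0) (-1,1) (0,1) (1,1) (1,2) (2,2) (2,1) (2,0)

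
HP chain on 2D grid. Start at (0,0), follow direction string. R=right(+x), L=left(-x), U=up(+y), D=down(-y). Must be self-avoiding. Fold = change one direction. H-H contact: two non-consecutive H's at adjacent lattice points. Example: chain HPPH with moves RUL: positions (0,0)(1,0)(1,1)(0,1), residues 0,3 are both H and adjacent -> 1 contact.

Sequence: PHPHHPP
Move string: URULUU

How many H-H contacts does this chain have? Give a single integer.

Positions: [(0, 0), (0, 1), (1, 1), (1, 2), (0, 2), (0, 3), (0, 4)]
H-H contact: residue 1 @(0,1) - residue 4 @(0, 2)

Answer: 1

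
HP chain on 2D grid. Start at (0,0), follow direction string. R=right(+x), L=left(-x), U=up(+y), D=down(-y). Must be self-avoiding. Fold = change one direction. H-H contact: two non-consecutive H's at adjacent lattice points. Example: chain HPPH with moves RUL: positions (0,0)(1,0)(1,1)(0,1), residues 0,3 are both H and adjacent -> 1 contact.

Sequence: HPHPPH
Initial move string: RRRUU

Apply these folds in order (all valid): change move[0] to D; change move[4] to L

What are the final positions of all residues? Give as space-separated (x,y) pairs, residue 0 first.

Answer: (0,0) (0,-1) (1,-1) (2,-1) (2,0) (1,0)

Derivation:
Initial moves: RRRUU
Fold: move[0]->D => DRRUU (positions: [(0, 0), (0, -1), (1, -1), (2, -1), (2, 0), (2, 1)])
Fold: move[4]->L => DRRUL (positions: [(0, 0), (0, -1), (1, -1), (2, -1), (2, 0), (1, 0)])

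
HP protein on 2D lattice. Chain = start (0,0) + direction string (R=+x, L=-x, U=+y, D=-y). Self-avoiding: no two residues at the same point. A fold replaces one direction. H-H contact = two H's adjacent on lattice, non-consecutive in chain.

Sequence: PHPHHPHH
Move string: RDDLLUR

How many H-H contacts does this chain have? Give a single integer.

Answer: 1

Derivation:
Positions: [(0, 0), (1, 0), (1, -1), (1, -2), (0, -2), (-1, -2), (-1, -1), (0, -1)]
H-H contact: residue 4 @(0,-2) - residue 7 @(0, -1)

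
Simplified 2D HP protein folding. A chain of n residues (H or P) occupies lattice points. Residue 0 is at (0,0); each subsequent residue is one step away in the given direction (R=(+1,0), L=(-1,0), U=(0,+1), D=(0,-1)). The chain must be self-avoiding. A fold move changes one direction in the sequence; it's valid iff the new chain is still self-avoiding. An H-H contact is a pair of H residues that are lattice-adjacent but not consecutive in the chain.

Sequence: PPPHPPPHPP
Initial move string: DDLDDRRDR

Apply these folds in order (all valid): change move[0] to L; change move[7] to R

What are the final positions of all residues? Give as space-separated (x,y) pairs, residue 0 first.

Answer: (0,0) (-1,0) (-1,-1) (-2,-1) (-2,-2) (-2,-3) (-1,-3) (0,-3) (1,-3) (2,-3)

Derivation:
Initial moves: DDLDDRRDR
Fold: move[0]->L => LDLDDRRDR (positions: [(0, 0), (-1, 0), (-1, -1), (-2, -1), (-2, -2), (-2, -3), (-1, -3), (0, -3), (0, -4), (1, -4)])
Fold: move[7]->R => LDLDDRRRR (positions: [(0, 0), (-1, 0), (-1, -1), (-2, -1), (-2, -2), (-2, -3), (-1, -3), (0, -3), (1, -3), (2, -3)])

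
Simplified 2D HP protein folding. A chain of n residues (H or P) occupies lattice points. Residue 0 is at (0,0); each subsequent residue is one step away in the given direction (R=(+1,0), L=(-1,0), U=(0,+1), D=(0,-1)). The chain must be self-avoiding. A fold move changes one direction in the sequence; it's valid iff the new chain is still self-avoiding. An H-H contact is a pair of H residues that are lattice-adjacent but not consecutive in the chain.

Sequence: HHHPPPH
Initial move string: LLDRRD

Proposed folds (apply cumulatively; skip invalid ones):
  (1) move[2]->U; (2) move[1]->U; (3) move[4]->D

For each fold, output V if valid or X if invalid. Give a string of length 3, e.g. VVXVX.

Initial: LLDRRD -> [(0, 0), (-1, 0), (-2, 0), (-2, -1), (-1, -1), (0, -1), (0, -2)]
Fold 1: move[2]->U => LLURRD INVALID (collision), skipped
Fold 2: move[1]->U => LUDRRD INVALID (collision), skipped
Fold 3: move[4]->D => LLDRDD VALID

Answer: XXV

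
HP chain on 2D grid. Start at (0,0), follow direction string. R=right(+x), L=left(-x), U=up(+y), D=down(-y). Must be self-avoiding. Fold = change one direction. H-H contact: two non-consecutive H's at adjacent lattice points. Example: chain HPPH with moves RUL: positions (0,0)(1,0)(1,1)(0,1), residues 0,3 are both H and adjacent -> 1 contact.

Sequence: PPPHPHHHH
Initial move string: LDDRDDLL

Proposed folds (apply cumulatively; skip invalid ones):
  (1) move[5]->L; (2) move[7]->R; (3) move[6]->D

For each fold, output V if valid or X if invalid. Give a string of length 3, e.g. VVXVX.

Initial: LDDRDDLL -> [(0, 0), (-1, 0), (-1, -1), (-1, -2), (0, -2), (0, -3), (0, -4), (-1, -4), (-2, -4)]
Fold 1: move[5]->L => LDDRDLLL VALID
Fold 2: move[7]->R => LDDRDLLR INVALID (collision), skipped
Fold 3: move[6]->D => LDDRDLDL VALID

Answer: VXV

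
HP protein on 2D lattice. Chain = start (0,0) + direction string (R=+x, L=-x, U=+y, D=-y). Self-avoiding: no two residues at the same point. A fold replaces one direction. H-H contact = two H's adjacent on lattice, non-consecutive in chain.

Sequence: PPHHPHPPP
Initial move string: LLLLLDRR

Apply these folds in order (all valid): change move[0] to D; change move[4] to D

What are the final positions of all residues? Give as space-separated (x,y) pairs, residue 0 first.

Answer: (0,0) (0,-1) (-1,-1) (-2,-1) (-3,-1) (-3,-2) (-3,-3) (-2,-3) (-1,-3)

Derivation:
Initial moves: LLLLLDRR
Fold: move[0]->D => DLLLLDRR (positions: [(0, 0), (0, -1), (-1, -1), (-2, -1), (-3, -1), (-4, -1), (-4, -2), (-3, -2), (-2, -2)])
Fold: move[4]->D => DLLLDDRR (positions: [(0, 0), (0, -1), (-1, -1), (-2, -1), (-3, -1), (-3, -2), (-3, -3), (-2, -3), (-1, -3)])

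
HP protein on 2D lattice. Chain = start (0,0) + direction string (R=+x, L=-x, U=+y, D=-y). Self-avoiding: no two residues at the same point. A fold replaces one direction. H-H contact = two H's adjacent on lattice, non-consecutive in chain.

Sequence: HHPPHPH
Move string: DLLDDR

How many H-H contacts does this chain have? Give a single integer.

Answer: 0

Derivation:
Positions: [(0, 0), (0, -1), (-1, -1), (-2, -1), (-2, -2), (-2, -3), (-1, -3)]
No H-H contacts found.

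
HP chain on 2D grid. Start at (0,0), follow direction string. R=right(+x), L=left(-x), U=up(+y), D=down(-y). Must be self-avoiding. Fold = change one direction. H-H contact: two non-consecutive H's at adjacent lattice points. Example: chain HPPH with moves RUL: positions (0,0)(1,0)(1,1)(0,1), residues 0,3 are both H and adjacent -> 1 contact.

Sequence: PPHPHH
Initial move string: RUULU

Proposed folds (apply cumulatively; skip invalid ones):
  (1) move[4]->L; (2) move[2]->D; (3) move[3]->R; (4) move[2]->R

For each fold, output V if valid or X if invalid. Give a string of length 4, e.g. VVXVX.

Initial: RUULU -> [(0, 0), (1, 0), (1, 1), (1, 2), (0, 2), (0, 3)]
Fold 1: move[4]->L => RUULL VALID
Fold 2: move[2]->D => RUDLL INVALID (collision), skipped
Fold 3: move[3]->R => RUURL INVALID (collision), skipped
Fold 4: move[2]->R => RURLL INVALID (collision), skipped

Answer: VXXX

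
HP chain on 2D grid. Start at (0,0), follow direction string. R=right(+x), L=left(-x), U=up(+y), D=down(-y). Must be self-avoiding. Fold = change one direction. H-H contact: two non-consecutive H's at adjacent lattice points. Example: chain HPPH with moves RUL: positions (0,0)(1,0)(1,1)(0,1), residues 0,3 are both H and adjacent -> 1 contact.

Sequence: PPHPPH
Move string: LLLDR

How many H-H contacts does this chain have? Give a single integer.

Answer: 1

Derivation:
Positions: [(0, 0), (-1, 0), (-2, 0), (-3, 0), (-3, -1), (-2, -1)]
H-H contact: residue 2 @(-2,0) - residue 5 @(-2, -1)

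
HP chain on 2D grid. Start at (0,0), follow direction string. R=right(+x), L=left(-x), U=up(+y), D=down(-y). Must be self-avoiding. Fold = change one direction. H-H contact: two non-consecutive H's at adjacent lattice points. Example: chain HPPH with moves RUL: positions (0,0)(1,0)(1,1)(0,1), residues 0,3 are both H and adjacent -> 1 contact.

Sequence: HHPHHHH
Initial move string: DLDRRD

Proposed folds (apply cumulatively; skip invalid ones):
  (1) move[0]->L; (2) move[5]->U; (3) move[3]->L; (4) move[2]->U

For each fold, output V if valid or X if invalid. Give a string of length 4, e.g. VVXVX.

Answer: VXXX

Derivation:
Initial: DLDRRD -> [(0, 0), (0, -1), (-1, -1), (-1, -2), (0, -2), (1, -2), (1, -3)]
Fold 1: move[0]->L => LLDRRD VALID
Fold 2: move[5]->U => LLDRRU INVALID (collision), skipped
Fold 3: move[3]->L => LLDLRD INVALID (collision), skipped
Fold 4: move[2]->U => LLURRD INVALID (collision), skipped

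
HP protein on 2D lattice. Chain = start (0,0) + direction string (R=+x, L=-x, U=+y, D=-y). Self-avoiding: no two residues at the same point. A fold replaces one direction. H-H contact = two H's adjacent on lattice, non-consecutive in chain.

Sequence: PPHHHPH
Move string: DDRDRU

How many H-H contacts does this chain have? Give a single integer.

Positions: [(0, 0), (0, -1), (0, -2), (1, -2), (1, -3), (2, -3), (2, -2)]
H-H contact: residue 3 @(1,-2) - residue 6 @(2, -2)

Answer: 1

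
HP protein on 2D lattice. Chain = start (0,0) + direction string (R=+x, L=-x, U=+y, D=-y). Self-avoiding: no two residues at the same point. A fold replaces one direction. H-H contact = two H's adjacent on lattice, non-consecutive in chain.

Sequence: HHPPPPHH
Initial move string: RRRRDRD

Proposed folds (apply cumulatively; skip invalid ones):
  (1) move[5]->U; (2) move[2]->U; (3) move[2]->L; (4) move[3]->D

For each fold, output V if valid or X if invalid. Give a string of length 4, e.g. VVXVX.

Answer: XVXX

Derivation:
Initial: RRRRDRD -> [(0, 0), (1, 0), (2, 0), (3, 0), (4, 0), (4, -1), (5, -1), (5, -2)]
Fold 1: move[5]->U => RRRRDUD INVALID (collision), skipped
Fold 2: move[2]->U => RRURDRD VALID
Fold 3: move[2]->L => RRLRDRD INVALID (collision), skipped
Fold 4: move[3]->D => RRUDDRD INVALID (collision), skipped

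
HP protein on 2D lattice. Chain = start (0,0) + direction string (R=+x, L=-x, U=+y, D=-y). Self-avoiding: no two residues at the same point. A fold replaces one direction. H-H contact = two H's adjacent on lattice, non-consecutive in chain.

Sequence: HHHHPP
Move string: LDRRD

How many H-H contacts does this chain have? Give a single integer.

Answer: 1

Derivation:
Positions: [(0, 0), (-1, 0), (-1, -1), (0, -1), (1, -1), (1, -2)]
H-H contact: residue 0 @(0,0) - residue 3 @(0, -1)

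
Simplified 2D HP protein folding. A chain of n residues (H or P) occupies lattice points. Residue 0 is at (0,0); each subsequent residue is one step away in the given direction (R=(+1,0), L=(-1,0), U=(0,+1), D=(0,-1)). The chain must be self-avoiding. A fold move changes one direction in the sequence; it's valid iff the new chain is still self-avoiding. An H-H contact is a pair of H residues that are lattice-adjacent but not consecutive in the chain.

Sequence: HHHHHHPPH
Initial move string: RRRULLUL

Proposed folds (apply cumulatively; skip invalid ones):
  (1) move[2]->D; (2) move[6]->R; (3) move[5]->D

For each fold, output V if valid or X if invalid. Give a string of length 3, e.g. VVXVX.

Initial: RRRULLUL -> [(0, 0), (1, 0), (2, 0), (3, 0), (3, 1), (2, 1), (1, 1), (1, 2), (0, 2)]
Fold 1: move[2]->D => RRDULLUL INVALID (collision), skipped
Fold 2: move[6]->R => RRRULLRL INVALID (collision), skipped
Fold 3: move[5]->D => RRRULDUL INVALID (collision), skipped

Answer: XXX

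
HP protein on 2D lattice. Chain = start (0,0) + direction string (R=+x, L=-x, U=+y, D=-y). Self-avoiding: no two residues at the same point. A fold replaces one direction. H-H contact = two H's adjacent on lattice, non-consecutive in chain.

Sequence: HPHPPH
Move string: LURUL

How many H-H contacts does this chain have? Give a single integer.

Positions: [(0, 0), (-1, 0), (-1, 1), (0, 1), (0, 2), (-1, 2)]
H-H contact: residue 2 @(-1,1) - residue 5 @(-1, 2)

Answer: 1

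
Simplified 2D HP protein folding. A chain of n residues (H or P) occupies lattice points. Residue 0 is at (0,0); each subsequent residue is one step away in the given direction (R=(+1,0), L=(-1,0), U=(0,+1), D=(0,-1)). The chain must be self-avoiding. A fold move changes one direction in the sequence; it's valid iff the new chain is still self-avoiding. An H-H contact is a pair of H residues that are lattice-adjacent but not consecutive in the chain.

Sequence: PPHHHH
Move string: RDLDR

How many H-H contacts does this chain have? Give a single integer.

Answer: 1

Derivation:
Positions: [(0, 0), (1, 0), (1, -1), (0, -1), (0, -2), (1, -2)]
H-H contact: residue 2 @(1,-1) - residue 5 @(1, -2)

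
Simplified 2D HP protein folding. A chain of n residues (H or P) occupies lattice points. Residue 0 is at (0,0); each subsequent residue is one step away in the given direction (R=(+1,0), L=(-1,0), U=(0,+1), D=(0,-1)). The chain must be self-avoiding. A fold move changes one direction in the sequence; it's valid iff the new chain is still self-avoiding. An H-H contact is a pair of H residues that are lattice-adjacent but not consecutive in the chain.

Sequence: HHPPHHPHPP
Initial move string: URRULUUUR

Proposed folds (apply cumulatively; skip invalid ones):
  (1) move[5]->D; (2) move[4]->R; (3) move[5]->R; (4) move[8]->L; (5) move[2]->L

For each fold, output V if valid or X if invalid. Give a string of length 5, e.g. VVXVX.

Answer: XVVVX

Derivation:
Initial: URRULUUUR -> [(0, 0), (0, 1), (1, 1), (2, 1), (2, 2), (1, 2), (1, 3), (1, 4), (1, 5), (2, 5)]
Fold 1: move[5]->D => URRULDUUR INVALID (collision), skipped
Fold 2: move[4]->R => URRURUUUR VALID
Fold 3: move[5]->R => URRURRUUR VALID
Fold 4: move[8]->L => URRURRUUL VALID
Fold 5: move[2]->L => URLURRUUL INVALID (collision), skipped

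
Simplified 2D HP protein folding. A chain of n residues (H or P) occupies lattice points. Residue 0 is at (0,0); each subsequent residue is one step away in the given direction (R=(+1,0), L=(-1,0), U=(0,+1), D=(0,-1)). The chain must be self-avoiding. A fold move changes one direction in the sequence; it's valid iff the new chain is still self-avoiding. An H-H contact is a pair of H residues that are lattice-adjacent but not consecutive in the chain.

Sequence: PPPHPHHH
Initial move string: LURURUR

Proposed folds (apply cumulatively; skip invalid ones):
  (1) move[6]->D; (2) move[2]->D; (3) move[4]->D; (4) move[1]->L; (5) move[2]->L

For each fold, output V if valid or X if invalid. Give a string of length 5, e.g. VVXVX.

Answer: XXXXV

Derivation:
Initial: LURURUR -> [(0, 0), (-1, 0), (-1, 1), (0, 1), (0, 2), (1, 2), (1, 3), (2, 3)]
Fold 1: move[6]->D => LURURUD INVALID (collision), skipped
Fold 2: move[2]->D => LUDURUR INVALID (collision), skipped
Fold 3: move[4]->D => LURUDUR INVALID (collision), skipped
Fold 4: move[1]->L => LLRURUR INVALID (collision), skipped
Fold 5: move[2]->L => LULURUR VALID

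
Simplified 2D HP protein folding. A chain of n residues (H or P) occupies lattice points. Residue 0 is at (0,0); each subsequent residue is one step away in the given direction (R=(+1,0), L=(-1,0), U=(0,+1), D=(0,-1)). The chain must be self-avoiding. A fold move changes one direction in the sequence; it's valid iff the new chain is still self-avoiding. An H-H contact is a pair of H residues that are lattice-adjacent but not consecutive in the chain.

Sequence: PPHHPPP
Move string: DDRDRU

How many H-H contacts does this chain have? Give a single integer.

Positions: [(0, 0), (0, -1), (0, -2), (1, -2), (1, -3), (2, -3), (2, -2)]
No H-H contacts found.

Answer: 0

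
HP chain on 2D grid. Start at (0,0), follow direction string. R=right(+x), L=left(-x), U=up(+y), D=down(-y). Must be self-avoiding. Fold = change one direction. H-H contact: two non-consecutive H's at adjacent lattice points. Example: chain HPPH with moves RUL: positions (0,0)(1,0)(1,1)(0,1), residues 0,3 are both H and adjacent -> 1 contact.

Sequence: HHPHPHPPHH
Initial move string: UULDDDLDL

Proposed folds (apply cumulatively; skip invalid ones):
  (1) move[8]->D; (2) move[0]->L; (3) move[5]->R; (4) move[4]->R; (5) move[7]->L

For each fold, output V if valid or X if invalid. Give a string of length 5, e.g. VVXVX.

Answer: VVXXV

Derivation:
Initial: UULDDDLDL -> [(0, 0), (0, 1), (0, 2), (-1, 2), (-1, 1), (-1, 0), (-1, -1), (-2, -1), (-2, -2), (-3, -2)]
Fold 1: move[8]->D => UULDDDLDD VALID
Fold 2: move[0]->L => LULDDDLDD VALID
Fold 3: move[5]->R => LULDDRLDD INVALID (collision), skipped
Fold 4: move[4]->R => LULDRDLDD INVALID (collision), skipped
Fold 5: move[7]->L => LULDDDLLD VALID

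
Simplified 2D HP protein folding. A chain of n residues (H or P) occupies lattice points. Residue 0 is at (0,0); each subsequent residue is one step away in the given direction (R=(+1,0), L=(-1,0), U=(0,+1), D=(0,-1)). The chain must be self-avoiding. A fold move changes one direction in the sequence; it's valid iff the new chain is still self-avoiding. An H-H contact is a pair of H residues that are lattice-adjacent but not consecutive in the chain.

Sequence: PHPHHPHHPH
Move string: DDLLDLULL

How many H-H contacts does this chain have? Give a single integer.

Answer: 1

Derivation:
Positions: [(0, 0), (0, -1), (0, -2), (-1, -2), (-2, -2), (-2, -3), (-3, -3), (-3, -2), (-4, -2), (-5, -2)]
H-H contact: residue 4 @(-2,-2) - residue 7 @(-3, -2)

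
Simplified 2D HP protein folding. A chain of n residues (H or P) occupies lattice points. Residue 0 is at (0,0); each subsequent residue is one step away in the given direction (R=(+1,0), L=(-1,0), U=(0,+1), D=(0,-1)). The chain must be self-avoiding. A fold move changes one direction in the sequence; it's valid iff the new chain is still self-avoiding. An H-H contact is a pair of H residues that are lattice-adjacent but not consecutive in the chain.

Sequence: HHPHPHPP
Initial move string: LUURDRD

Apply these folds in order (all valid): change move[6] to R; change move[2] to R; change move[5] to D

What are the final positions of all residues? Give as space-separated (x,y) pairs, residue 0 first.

Initial moves: LUURDRD
Fold: move[6]->R => LUURDRR (positions: [(0, 0), (-1, 0), (-1, 1), (-1, 2), (0, 2), (0, 1), (1, 1), (2, 1)])
Fold: move[2]->R => LURRDRR (positions: [(0, 0), (-1, 0), (-1, 1), (0, 1), (1, 1), (1, 0), (2, 0), (3, 0)])
Fold: move[5]->D => LURRDDR (positions: [(0, 0), (-1, 0), (-1, 1), (0, 1), (1, 1), (1, 0), (1, -1), (2, -1)])

Answer: (0,0) (-1,0) (-1,1) (0,1) (1,1) (1,0) (1,-1) (2,-1)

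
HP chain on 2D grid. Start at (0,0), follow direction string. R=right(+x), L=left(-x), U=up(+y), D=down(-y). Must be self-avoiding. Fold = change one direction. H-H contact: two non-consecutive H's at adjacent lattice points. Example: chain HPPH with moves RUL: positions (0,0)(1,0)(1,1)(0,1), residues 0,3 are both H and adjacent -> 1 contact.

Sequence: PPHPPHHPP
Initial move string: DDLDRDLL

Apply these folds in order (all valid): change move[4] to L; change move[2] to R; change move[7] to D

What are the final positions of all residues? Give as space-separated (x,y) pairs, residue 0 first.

Initial moves: DDLDRDLL
Fold: move[4]->L => DDLDLDLL (positions: [(0, 0), (0, -1), (0, -2), (-1, -2), (-1, -3), (-2, -3), (-2, -4), (-3, -4), (-4, -4)])
Fold: move[2]->R => DDRDLDLL (positions: [(0, 0), (0, -1), (0, -2), (1, -2), (1, -3), (0, -3), (0, -4), (-1, -4), (-2, -4)])
Fold: move[7]->D => DDRDLDLD (positions: [(0, 0), (0, -1), (0, -2), (1, -2), (1, -3), (0, -3), (0, -4), (-1, -4), (-1, -5)])

Answer: (0,0) (0,-1) (0,-2) (1,-2) (1,-3) (0,-3) (0,-4) (-1,-4) (-1,-5)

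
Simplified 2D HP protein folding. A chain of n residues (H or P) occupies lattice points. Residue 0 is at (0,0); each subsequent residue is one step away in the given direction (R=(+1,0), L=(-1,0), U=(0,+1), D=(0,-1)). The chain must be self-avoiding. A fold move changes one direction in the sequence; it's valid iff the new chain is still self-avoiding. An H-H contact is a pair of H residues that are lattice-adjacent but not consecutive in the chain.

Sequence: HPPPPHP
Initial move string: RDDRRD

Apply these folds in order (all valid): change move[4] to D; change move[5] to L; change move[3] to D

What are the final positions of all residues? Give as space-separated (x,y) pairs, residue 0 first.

Answer: (0,0) (1,0) (1,-1) (1,-2) (1,-3) (1,-4) (0,-4)

Derivation:
Initial moves: RDDRRD
Fold: move[4]->D => RDDRDD (positions: [(0, 0), (1, 0), (1, -1), (1, -2), (2, -2), (2, -3), (2, -4)])
Fold: move[5]->L => RDDRDL (positions: [(0, 0), (1, 0), (1, -1), (1, -2), (2, -2), (2, -3), (1, -3)])
Fold: move[3]->D => RDDDDL (positions: [(0, 0), (1, 0), (1, -1), (1, -2), (1, -3), (1, -4), (0, -4)])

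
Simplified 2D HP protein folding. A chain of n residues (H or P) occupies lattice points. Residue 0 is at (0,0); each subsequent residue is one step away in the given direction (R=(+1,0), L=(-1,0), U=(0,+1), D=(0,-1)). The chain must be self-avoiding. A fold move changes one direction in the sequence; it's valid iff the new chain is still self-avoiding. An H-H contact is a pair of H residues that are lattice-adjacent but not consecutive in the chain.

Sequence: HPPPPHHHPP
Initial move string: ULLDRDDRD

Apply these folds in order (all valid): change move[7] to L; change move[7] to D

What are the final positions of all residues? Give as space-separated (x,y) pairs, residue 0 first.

Answer: (0,0) (0,1) (-1,1) (-2,1) (-2,0) (-1,0) (-1,-1) (-1,-2) (-1,-3) (-1,-4)

Derivation:
Initial moves: ULLDRDDRD
Fold: move[7]->L => ULLDRDDLD (positions: [(0, 0), (0, 1), (-1, 1), (-2, 1), (-2, 0), (-1, 0), (-1, -1), (-1, -2), (-2, -2), (-2, -3)])
Fold: move[7]->D => ULLDRDDDD (positions: [(0, 0), (0, 1), (-1, 1), (-2, 1), (-2, 0), (-1, 0), (-1, -1), (-1, -2), (-1, -3), (-1, -4)])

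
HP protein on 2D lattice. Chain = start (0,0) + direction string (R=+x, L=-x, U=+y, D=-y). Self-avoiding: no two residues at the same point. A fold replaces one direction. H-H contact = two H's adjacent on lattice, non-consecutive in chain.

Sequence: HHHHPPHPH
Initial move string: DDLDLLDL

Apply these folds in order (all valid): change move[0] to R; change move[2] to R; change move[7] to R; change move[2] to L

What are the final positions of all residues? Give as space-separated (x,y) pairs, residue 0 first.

Answer: (0,0) (1,0) (1,-1) (0,-1) (0,-2) (-1,-2) (-2,-2) (-2,-3) (-1,-3)

Derivation:
Initial moves: DDLDLLDL
Fold: move[0]->R => RDLDLLDL (positions: [(0, 0), (1, 0), (1, -1), (0, -1), (0, -2), (-1, -2), (-2, -2), (-2, -3), (-3, -3)])
Fold: move[2]->R => RDRDLLDL (positions: [(0, 0), (1, 0), (1, -1), (2, -1), (2, -2), (1, -2), (0, -2), (0, -3), (-1, -3)])
Fold: move[7]->R => RDRDLLDR (positions: [(0, 0), (1, 0), (1, -1), (2, -1), (2, -2), (1, -2), (0, -2), (0, -3), (1, -3)])
Fold: move[2]->L => RDLDLLDR (positions: [(0, 0), (1, 0), (1, -1), (0, -1), (0, -2), (-1, -2), (-2, -2), (-2, -3), (-1, -3)])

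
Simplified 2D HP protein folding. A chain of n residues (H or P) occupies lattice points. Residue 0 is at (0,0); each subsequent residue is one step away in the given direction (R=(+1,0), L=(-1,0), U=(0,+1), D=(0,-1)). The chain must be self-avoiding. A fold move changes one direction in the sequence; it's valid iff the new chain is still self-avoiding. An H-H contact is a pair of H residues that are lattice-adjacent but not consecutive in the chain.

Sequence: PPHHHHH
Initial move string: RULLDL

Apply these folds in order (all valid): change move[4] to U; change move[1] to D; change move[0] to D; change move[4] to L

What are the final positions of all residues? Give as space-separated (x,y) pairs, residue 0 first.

Initial moves: RULLDL
Fold: move[4]->U => RULLUL (positions: [(0, 0), (1, 0), (1, 1), (0, 1), (-1, 1), (-1, 2), (-2, 2)])
Fold: move[1]->D => RDLLUL (positions: [(0, 0), (1, 0), (1, -1), (0, -1), (-1, -1), (-1, 0), (-2, 0)])
Fold: move[0]->D => DDLLUL (positions: [(0, 0), (0, -1), (0, -2), (-1, -2), (-2, -2), (-2, -1), (-3, -1)])
Fold: move[4]->L => DDLLLL (positions: [(0, 0), (0, -1), (0, -2), (-1, -2), (-2, -2), (-3, -2), (-4, -2)])

Answer: (0,0) (0,-1) (0,-2) (-1,-2) (-2,-2) (-3,-2) (-4,-2)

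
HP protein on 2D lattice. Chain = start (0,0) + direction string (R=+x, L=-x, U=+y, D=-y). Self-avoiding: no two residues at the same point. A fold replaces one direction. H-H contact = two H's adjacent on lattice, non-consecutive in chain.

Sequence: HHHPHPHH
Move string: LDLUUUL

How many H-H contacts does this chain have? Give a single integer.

Answer: 1

Derivation:
Positions: [(0, 0), (-1, 0), (-1, -1), (-2, -1), (-2, 0), (-2, 1), (-2, 2), (-3, 2)]
H-H contact: residue 1 @(-1,0) - residue 4 @(-2, 0)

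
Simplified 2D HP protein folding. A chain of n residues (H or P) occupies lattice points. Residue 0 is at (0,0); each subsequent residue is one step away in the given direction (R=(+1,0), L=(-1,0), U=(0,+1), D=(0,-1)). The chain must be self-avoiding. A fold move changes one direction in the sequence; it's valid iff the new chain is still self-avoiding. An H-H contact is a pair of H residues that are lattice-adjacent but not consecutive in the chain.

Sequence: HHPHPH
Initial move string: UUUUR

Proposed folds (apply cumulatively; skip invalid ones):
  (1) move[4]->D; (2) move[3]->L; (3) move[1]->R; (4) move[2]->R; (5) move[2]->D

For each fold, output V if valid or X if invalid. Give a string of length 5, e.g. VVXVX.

Initial: UUUUR -> [(0, 0), (0, 1), (0, 2), (0, 3), (0, 4), (1, 4)]
Fold 1: move[4]->D => UUUUD INVALID (collision), skipped
Fold 2: move[3]->L => UUULR INVALID (collision), skipped
Fold 3: move[1]->R => URUUR VALID
Fold 4: move[2]->R => URRUR VALID
Fold 5: move[2]->D => URDUR INVALID (collision), skipped

Answer: XXVVX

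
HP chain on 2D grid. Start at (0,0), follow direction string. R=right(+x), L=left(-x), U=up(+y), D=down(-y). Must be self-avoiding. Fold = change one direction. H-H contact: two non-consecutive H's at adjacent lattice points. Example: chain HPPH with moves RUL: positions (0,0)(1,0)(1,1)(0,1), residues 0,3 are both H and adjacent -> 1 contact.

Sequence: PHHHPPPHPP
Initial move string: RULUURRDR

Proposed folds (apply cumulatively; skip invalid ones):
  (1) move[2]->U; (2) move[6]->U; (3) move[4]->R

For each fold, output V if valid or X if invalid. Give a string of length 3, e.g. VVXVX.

Answer: VXV

Derivation:
Initial: RULUURRDR -> [(0, 0), (1, 0), (1, 1), (0, 1), (0, 2), (0, 3), (1, 3), (2, 3), (2, 2), (3, 2)]
Fold 1: move[2]->U => RUUUURRDR VALID
Fold 2: move[6]->U => RUUUURUDR INVALID (collision), skipped
Fold 3: move[4]->R => RUUURRRDR VALID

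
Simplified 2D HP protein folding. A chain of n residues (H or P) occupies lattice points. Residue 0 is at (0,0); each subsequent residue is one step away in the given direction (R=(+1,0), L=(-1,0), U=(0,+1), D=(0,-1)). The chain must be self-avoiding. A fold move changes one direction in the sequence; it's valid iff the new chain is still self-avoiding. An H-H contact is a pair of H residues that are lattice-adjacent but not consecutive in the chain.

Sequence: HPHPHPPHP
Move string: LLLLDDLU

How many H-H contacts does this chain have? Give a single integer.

Answer: 0

Derivation:
Positions: [(0, 0), (-1, 0), (-2, 0), (-3, 0), (-4, 0), (-4, -1), (-4, -2), (-5, -2), (-5, -1)]
No H-H contacts found.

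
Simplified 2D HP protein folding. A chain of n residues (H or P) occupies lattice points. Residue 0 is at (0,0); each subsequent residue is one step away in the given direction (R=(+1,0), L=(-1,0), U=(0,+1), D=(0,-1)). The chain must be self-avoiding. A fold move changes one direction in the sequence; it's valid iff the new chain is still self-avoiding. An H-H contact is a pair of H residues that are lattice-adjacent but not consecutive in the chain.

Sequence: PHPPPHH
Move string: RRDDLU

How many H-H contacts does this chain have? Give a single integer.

Positions: [(0, 0), (1, 0), (2, 0), (2, -1), (2, -2), (1, -2), (1, -1)]
H-H contact: residue 1 @(1,0) - residue 6 @(1, -1)

Answer: 1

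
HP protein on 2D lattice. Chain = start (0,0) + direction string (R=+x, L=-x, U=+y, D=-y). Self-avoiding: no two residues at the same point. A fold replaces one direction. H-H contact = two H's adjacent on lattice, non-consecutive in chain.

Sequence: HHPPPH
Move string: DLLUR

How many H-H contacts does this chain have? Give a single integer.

Answer: 1

Derivation:
Positions: [(0, 0), (0, -1), (-1, -1), (-2, -1), (-2, 0), (-1, 0)]
H-H contact: residue 0 @(0,0) - residue 5 @(-1, 0)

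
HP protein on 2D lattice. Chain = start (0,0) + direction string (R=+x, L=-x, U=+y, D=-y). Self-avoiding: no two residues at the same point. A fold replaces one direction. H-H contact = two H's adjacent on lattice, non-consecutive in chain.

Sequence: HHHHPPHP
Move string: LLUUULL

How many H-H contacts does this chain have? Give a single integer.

Positions: [(0, 0), (-1, 0), (-2, 0), (-2, 1), (-2, 2), (-2, 3), (-3, 3), (-4, 3)]
No H-H contacts found.

Answer: 0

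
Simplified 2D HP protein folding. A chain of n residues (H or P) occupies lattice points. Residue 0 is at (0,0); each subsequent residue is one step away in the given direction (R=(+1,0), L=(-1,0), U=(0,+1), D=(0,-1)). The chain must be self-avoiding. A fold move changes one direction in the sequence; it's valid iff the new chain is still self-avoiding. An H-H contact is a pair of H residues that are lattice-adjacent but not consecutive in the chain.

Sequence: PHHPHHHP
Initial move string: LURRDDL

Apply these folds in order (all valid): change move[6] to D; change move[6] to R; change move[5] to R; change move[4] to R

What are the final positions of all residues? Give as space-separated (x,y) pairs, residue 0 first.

Answer: (0,0) (-1,0) (-1,1) (0,1) (1,1) (2,1) (3,1) (4,1)

Derivation:
Initial moves: LURRDDL
Fold: move[6]->D => LURRDDD (positions: [(0, 0), (-1, 0), (-1, 1), (0, 1), (1, 1), (1, 0), (1, -1), (1, -2)])
Fold: move[6]->R => LURRDDR (positions: [(0, 0), (-1, 0), (-1, 1), (0, 1), (1, 1), (1, 0), (1, -1), (2, -1)])
Fold: move[5]->R => LURRDRR (positions: [(0, 0), (-1, 0), (-1, 1), (0, 1), (1, 1), (1, 0), (2, 0), (3, 0)])
Fold: move[4]->R => LURRRRR (positions: [(0, 0), (-1, 0), (-1, 1), (0, 1), (1, 1), (2, 1), (3, 1), (4, 1)])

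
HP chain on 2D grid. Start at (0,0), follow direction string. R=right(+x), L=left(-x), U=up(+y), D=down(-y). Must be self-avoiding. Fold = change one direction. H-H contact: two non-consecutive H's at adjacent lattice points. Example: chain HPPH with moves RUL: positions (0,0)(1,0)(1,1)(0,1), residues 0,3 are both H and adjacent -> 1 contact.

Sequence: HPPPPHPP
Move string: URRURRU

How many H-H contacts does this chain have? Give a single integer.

Answer: 0

Derivation:
Positions: [(0, 0), (0, 1), (1, 1), (2, 1), (2, 2), (3, 2), (4, 2), (4, 3)]
No H-H contacts found.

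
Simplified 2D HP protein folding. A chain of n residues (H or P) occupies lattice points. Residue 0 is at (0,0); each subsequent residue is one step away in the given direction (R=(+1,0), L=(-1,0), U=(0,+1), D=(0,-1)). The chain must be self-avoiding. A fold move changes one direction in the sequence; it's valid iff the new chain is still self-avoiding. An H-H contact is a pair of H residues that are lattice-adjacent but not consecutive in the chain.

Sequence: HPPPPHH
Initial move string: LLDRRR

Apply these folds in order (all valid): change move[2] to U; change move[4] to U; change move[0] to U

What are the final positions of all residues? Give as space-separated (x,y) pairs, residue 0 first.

Initial moves: LLDRRR
Fold: move[2]->U => LLURRR (positions: [(0, 0), (-1, 0), (-2, 0), (-2, 1), (-1, 1), (0, 1), (1, 1)])
Fold: move[4]->U => LLURUR (positions: [(0, 0), (-1, 0), (-2, 0), (-2, 1), (-1, 1), (-1, 2), (0, 2)])
Fold: move[0]->U => ULURUR (positions: [(0, 0), (0, 1), (-1, 1), (-1, 2), (0, 2), (0, 3), (1, 3)])

Answer: (0,0) (0,1) (-1,1) (-1,2) (0,2) (0,3) (1,3)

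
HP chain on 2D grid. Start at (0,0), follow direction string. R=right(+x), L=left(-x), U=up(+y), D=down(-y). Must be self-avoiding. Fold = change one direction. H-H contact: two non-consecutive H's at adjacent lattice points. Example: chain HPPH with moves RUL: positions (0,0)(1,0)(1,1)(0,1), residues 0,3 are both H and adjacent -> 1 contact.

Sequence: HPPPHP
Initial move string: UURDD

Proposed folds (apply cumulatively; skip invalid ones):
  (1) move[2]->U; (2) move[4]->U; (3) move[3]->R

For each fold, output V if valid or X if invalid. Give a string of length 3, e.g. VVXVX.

Answer: XXV

Derivation:
Initial: UURDD -> [(0, 0), (0, 1), (0, 2), (1, 2), (1, 1), (1, 0)]
Fold 1: move[2]->U => UUUDD INVALID (collision), skipped
Fold 2: move[4]->U => UURDU INVALID (collision), skipped
Fold 3: move[3]->R => UURRD VALID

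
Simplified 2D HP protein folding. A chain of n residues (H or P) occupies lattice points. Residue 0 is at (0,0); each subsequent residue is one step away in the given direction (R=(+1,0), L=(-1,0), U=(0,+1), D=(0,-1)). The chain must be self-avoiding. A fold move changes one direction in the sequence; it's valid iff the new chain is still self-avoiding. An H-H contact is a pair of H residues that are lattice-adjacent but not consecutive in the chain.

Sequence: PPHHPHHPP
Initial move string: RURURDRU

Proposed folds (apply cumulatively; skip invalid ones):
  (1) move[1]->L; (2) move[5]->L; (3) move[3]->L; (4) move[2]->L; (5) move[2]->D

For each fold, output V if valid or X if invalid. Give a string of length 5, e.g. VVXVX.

Initial: RURURDRU -> [(0, 0), (1, 0), (1, 1), (2, 1), (2, 2), (3, 2), (3, 1), (4, 1), (4, 2)]
Fold 1: move[1]->L => RLRURDRU INVALID (collision), skipped
Fold 2: move[5]->L => RURURLRU INVALID (collision), skipped
Fold 3: move[3]->L => RURLRDRU INVALID (collision), skipped
Fold 4: move[2]->L => RULURDRU INVALID (collision), skipped
Fold 5: move[2]->D => RUDURDRU INVALID (collision), skipped

Answer: XXXXX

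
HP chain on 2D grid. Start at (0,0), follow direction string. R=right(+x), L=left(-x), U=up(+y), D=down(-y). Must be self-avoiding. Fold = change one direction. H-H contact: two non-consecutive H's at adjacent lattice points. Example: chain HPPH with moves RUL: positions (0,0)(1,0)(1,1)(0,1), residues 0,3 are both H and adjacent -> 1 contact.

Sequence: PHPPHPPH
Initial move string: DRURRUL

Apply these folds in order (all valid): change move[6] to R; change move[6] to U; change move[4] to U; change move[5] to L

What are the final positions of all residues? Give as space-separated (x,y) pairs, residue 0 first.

Answer: (0,0) (0,-1) (1,-1) (1,0) (2,0) (2,1) (1,1) (1,2)

Derivation:
Initial moves: DRURRUL
Fold: move[6]->R => DRURRUR (positions: [(0, 0), (0, -1), (1, -1), (1, 0), (2, 0), (3, 0), (3, 1), (4, 1)])
Fold: move[6]->U => DRURRUU (positions: [(0, 0), (0, -1), (1, -1), (1, 0), (2, 0), (3, 0), (3, 1), (3, 2)])
Fold: move[4]->U => DRURUUU (positions: [(0, 0), (0, -1), (1, -1), (1, 0), (2, 0), (2, 1), (2, 2), (2, 3)])
Fold: move[5]->L => DRURULU (positions: [(0, 0), (0, -1), (1, -1), (1, 0), (2, 0), (2, 1), (1, 1), (1, 2)])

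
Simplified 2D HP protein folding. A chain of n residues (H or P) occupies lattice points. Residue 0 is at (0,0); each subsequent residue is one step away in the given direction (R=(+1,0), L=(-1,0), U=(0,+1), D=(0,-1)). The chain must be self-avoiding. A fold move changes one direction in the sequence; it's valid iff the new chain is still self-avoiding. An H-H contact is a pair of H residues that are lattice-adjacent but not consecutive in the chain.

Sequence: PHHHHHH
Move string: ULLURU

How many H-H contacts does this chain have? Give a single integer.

Answer: 1

Derivation:
Positions: [(0, 0), (0, 1), (-1, 1), (-2, 1), (-2, 2), (-1, 2), (-1, 3)]
H-H contact: residue 2 @(-1,1) - residue 5 @(-1, 2)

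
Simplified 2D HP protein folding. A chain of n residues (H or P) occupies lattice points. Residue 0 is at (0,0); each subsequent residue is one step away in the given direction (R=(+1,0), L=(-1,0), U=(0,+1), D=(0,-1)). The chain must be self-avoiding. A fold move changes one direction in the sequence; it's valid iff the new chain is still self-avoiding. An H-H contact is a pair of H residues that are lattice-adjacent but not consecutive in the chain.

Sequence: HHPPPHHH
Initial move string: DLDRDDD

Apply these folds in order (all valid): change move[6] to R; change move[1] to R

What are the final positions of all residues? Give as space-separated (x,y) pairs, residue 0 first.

Answer: (0,0) (0,-1) (1,-1) (1,-2) (2,-2) (2,-3) (2,-4) (3,-4)

Derivation:
Initial moves: DLDRDDD
Fold: move[6]->R => DLDRDDR (positions: [(0, 0), (0, -1), (-1, -1), (-1, -2), (0, -2), (0, -3), (0, -4), (1, -4)])
Fold: move[1]->R => DRDRDDR (positions: [(0, 0), (0, -1), (1, -1), (1, -2), (2, -2), (2, -3), (2, -4), (3, -4)])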